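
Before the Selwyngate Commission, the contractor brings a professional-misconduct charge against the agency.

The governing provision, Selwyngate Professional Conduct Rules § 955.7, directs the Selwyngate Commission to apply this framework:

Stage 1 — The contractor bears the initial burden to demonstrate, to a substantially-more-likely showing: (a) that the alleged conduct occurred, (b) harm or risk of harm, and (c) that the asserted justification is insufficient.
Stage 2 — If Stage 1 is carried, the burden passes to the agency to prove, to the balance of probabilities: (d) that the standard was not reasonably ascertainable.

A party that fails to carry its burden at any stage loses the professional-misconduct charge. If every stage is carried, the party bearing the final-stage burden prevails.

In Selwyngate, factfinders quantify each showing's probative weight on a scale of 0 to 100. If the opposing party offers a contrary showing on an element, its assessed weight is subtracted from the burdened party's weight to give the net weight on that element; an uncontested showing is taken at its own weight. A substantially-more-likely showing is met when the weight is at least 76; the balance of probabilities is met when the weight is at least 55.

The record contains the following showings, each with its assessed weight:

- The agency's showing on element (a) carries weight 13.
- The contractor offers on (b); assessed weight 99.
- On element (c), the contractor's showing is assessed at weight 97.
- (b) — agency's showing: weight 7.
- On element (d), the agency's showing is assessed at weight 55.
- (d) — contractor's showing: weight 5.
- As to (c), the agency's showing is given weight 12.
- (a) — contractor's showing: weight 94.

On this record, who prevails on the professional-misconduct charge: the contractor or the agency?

At Stage 1 the contractor must meet a substantially-more-likely showing (weight is at least 76): on (a) the weight is 94 less the opposing 13 gives net 81, ≥ 76, so (a) meets the standard; on (b) the weight is 99 less the opposing 7 gives net 92, ≥ 76, so (b) meets the standard; on (c) the weight is 97 less the opposing 12 gives net 85, ≥ 76, so (c) meets the standard.
  Stage 1 is satisfied; the onus moves to the agency.
At Stage 2 the agency must meet the balance of probabilities (weight is at least 55): on (d) the weight is 55 less the opposing 5 gives net 50, < 55, so (d) does not meet the standard.
  The agency does not carry Stage 2.
The analysis ends at Stage 2; the contractor prevails.

contractor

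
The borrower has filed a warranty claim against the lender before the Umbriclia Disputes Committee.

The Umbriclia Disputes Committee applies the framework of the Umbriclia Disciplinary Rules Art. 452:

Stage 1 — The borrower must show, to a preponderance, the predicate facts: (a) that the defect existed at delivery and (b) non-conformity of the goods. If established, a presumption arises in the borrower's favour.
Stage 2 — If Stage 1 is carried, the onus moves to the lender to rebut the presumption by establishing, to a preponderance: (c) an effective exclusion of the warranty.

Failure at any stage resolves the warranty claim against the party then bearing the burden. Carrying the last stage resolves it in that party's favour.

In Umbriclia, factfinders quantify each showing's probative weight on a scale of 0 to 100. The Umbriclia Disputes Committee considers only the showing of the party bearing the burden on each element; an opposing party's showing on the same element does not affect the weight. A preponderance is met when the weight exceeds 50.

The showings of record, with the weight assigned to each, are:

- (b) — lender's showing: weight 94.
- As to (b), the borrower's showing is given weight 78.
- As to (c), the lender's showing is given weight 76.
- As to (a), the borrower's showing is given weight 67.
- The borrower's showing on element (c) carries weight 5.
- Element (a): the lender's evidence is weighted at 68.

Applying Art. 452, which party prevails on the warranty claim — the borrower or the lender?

lender

Stage 1 — burden on borrower; standard: a preponderance (weight exceeds 50).
    (a): 67 (lender's 68 disregarded) > 50 [met]
    (b): 78 (lender's 94 disregarded) > 50 [met]
  All elements met. The burden passes to the lender.
Stage 2 — burden on lender; standard: a preponderance (weight exceeds 50).
    (c): 76 (borrower's 5 disregarded) > 50 [met]
  Stage 2 carried; the final stage is satisfied.
Every stage carried; the lender prevails.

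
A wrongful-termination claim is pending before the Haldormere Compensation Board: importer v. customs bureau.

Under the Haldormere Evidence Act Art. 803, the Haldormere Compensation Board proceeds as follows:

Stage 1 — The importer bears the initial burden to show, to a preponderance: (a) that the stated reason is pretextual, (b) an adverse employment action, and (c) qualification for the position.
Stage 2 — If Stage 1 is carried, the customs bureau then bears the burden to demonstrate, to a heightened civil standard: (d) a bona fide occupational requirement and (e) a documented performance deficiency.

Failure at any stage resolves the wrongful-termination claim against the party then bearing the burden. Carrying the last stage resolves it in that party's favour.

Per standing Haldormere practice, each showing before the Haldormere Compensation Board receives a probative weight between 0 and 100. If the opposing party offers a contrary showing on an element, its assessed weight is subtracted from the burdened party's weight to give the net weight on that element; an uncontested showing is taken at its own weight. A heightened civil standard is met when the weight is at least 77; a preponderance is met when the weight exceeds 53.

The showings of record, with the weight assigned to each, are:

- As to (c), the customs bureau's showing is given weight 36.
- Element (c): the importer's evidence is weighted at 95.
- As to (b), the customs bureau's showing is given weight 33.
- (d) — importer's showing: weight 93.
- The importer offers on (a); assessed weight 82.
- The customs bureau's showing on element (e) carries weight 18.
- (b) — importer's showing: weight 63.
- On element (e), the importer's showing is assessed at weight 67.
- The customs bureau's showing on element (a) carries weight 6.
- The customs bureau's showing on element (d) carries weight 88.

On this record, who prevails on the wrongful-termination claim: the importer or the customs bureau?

Stage 1 — burden on importer; standard: a preponderance (weight exceeds 53).
    (a): 82 − 6 = 76 > 53 [met]
    (b): 63 − 33 = 30 ≤ 53 [not met]
    (c): 95 − 36 = 59 > 53 [met]
  Not every element is met, so the importer fails to carry Stage 1.
The analysis ends at Stage 1; the customs bureau prevails.

customs bureau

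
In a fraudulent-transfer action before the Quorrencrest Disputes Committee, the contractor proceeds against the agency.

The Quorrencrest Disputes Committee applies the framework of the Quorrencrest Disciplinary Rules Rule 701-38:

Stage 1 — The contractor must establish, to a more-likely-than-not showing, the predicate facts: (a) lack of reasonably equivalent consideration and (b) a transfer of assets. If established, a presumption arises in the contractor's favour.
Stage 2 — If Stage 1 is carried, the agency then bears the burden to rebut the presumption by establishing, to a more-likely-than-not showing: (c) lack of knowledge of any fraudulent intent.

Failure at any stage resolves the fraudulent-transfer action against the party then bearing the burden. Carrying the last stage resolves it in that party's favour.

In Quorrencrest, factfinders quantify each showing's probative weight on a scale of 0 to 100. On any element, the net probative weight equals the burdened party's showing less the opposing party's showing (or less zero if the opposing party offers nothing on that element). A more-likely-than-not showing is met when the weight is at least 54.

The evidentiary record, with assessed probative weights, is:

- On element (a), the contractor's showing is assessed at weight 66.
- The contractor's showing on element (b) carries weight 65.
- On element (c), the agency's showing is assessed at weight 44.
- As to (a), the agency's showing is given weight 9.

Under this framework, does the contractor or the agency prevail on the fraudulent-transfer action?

At Stage 1 the contractor must meet a more-likely-than-not showing (weight is at least 54): on (a) the weight is 66 less the opposing 9 gives net 57, which does reach 54, so (a) meets the standard; on (b) the weight is 65, ≥ 54, so (b) meets the standard.
  All elements met. The burden passes to the agency.
At Stage 2 the agency must meet a more-likely-than-not showing (weight is at least 54): on (c) the weight is 44, which does not reach 54, so (c) does not meet the standard.
  Not every element is met, so the agency fails to carry Stage 2.
The analysis ends at Stage 2; the contractor prevails.

contractor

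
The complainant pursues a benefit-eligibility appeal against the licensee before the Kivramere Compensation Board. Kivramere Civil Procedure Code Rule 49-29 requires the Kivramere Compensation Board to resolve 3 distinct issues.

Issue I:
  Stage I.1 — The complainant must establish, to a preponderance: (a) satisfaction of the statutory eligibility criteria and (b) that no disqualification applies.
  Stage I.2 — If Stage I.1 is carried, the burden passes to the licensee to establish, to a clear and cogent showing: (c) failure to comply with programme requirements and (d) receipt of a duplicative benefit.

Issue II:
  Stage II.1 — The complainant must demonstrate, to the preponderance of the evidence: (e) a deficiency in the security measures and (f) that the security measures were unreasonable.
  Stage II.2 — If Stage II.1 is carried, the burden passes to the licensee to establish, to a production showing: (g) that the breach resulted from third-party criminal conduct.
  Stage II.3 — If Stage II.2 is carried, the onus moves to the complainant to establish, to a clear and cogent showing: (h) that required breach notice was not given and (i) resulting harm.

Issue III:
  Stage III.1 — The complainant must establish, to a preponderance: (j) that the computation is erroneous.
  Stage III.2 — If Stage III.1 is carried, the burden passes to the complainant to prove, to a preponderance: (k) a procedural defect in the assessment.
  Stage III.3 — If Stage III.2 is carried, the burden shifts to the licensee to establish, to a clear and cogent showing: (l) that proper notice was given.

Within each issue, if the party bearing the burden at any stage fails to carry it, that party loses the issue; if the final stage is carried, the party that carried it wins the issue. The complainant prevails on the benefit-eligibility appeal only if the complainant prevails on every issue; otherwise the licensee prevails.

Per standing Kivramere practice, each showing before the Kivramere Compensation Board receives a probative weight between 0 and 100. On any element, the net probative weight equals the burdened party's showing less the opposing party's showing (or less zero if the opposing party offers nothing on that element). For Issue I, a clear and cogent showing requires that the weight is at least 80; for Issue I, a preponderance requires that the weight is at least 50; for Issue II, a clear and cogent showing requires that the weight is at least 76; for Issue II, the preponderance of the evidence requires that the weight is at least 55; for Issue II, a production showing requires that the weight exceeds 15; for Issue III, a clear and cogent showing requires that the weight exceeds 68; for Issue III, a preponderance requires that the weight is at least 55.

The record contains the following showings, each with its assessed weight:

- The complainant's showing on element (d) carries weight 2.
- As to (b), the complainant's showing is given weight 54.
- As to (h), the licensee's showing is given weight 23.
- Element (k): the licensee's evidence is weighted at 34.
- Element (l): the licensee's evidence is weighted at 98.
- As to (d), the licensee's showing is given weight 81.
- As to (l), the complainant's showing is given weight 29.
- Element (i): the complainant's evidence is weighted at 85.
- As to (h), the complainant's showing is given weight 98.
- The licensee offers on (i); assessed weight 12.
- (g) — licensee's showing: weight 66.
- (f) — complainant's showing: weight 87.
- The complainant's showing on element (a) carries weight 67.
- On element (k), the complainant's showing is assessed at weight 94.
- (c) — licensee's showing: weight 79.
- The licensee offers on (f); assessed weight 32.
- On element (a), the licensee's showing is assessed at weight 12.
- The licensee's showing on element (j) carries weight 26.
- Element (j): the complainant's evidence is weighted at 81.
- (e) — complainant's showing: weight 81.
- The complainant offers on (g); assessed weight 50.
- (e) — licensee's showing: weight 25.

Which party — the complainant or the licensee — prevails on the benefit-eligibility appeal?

— Issue I —
At Stage I.1 the complainant must meet a preponderance (weight is at least 50): on (a) the weight is 67 less the opposing 12 gives net 55, which does reach 50, so (a) meets the standard; on (b) the weight is 54, which does reach 50, so (b) meets the standard.
  The complainant carries Stage I.1; the licensee now bears the burden.
At Stage I.2 the licensee must meet a clear and cogent showing (weight is at least 80): on (c) the weight is 79, which does not reach 80, so (c) does not meet the standard; on (d) the weight is 81 less the opposing 2 gives net 79, which does not reach 80, so (d) does not meet the standard.
  Not every element is met, so the licensee fails to carry Stage I.2.
So the complainant prevails on this issue.
— Issue II —
Stage II.1 (complainant, the preponderance of the evidence, weight is at least 55): (e) net 81−25=56 ≥ 55 — meets; (f) net 87−32=55 ≥ 55 — meets.
  The complainant carries Stage II.1; the licensee now bears the burden.
Stage II.2 (licensee, a production showing, weight exceeds 15): (g) net 66−50=16 > 15 — meets.
  All elements met. The burden passes to the complainant.
Stage II.3 (complainant, a clear and cogent showing, weight is at least 76): (h) net 98−23=75 < 76 — fails; (i) net 85−12=73 < 76 — fails.
  Not every element is met, so the complainant fails to carry Stage II.3.
So the licensee prevails on this issue.
— Issue III —
Stage III.1 (complainant, a preponderance, weight is at least 55): (j) net 81−26=55 ≥ 55 — meets.
  Stage III.1 carried; the burden remains with the complainant.
Stage III.2 (complainant, a preponderance, weight is at least 55): (k) net 94−34=60 ≥ 55 — meets.
  Stage III.2 is satisfied; the onus moves to the licensee.
Stage III.3 (licensee, a clear and cogent showing, weight exceeds 68): (l) net 98−29=69 > 68 — meets.
  Stage III.3 carried; the final stage is satisfied.
With every stage satisfied, the licensee prevails on this issue.
Per-issue: Issue I → complainant; Issue II → licensee; Issue III → licensee. The complainant must prevail on every issue; overall, the licensee prevails.

licensee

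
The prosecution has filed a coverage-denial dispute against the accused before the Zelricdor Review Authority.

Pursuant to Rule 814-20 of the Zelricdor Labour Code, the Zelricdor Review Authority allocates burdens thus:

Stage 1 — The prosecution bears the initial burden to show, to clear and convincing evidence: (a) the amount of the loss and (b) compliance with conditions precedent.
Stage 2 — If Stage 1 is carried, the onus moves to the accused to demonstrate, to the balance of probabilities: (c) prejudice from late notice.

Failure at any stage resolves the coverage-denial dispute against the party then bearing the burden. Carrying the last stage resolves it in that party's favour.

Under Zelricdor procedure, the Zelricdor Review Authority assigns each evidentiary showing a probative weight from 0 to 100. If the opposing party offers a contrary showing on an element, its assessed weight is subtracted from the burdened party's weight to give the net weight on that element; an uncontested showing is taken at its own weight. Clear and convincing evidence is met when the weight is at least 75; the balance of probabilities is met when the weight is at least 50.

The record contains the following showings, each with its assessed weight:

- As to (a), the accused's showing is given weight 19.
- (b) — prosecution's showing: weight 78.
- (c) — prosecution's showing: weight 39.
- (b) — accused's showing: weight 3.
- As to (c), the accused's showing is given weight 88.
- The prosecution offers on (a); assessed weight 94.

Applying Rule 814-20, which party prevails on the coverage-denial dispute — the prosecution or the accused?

prosecution

Stage 1 (prosecution, clear and convincing evidence, weight is at least 75): (a) net 94−19=75 ≥ 75 — meets; (b) net 78−3=75 ≥ 75 — meets.
  Stage 1 is satisfied; the onus moves to the accused.
Stage 2 (accused, the balance of probabilities, weight is at least 50): (c) net 88−39=49 < 50 — fails.
  The accused does not carry Stage 2.
So the prosecution prevails.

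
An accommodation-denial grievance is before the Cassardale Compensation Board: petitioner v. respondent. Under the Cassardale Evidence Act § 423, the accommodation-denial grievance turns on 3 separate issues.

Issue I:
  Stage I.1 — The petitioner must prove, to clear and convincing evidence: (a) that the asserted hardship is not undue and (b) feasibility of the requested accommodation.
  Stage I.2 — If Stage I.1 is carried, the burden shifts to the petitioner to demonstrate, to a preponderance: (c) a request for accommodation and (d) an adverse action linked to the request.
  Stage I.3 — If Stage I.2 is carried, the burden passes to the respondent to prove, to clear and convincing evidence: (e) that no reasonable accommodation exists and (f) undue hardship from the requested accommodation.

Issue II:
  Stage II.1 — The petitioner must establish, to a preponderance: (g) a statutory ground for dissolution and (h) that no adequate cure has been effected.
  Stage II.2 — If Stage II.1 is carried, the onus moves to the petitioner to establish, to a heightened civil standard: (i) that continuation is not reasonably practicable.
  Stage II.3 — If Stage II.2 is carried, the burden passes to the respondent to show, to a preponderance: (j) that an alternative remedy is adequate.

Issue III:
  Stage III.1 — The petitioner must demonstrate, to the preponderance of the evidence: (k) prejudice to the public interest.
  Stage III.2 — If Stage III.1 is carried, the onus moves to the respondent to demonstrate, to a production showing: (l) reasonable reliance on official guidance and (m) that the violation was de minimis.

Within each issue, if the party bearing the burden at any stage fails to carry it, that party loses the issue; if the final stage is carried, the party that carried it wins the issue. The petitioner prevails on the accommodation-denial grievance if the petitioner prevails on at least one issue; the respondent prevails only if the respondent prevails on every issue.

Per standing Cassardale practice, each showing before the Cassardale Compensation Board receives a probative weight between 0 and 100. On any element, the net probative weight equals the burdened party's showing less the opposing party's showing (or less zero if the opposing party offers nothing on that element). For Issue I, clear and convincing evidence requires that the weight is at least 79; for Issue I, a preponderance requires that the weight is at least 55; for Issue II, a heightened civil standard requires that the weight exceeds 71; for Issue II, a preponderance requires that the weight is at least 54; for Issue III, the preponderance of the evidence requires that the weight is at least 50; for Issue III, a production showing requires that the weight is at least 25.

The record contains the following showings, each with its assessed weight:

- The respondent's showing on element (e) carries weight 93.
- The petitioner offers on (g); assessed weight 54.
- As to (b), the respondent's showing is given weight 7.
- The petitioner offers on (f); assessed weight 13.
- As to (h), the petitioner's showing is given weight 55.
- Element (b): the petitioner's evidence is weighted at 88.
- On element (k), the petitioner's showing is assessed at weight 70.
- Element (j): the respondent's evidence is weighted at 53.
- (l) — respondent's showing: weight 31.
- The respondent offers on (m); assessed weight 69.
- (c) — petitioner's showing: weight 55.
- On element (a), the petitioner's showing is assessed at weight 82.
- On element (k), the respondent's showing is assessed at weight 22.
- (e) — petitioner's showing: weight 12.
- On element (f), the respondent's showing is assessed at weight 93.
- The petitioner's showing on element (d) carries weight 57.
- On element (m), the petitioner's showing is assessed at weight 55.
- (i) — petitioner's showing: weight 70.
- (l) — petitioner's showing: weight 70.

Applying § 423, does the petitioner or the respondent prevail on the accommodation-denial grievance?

respondent

— Issue I —
Stage I.1 — burden on petitioner; standard: clear and convincing evidence (weight is at least 79).
    (a): 82 ≥ 79 [met]
    (b): 88 − 7 = 81 ≥ 79 [met]
  All elements met. The petitioner retains the burden for Stage I.2.
Stage I.2 — burden on petitioner; standard: a preponderance (weight is at least 55).
    (c): 55 ≥ 55 [met]
    (d): 57 ≥ 55 [met]
  Stage I.2 is satisfied; the onus moves to the respondent.
Stage I.3 — burden on respondent; standard: clear and convincing evidence (weight is at least 79).
    (e): 93 − 12 = 81 ≥ 79 [met]
    (f): 93 − 13 = 80 ≥ 79 [met]
  Stage I.3 carried; the final stage is satisfied.
Every stage carried; the respondent prevails on this issue.
— Issue II —
Stage II.1 (petitioner, a preponderance, weight is at least 54): (g) 54 ≥ 54 — meets; (h) 55 ≥ 54 — meets.
  All elements met. The petitioner retains the burden for Stage II.2.
Stage II.2 (petitioner, a heightened civil standard, weight exceeds 71): (i) 70 ≤ 71 — fails.
  Not every element is met, so the petitioner fails to carry Stage II.2.
The analysis ends at Stage II.2; the respondent prevails on this issue.
— Issue III —
Stage III.1 (petitioner, the preponderance of the evidence, weight is at least 50): (k) net 70−22=48 < 50 — fails.
  Stage III.1 not carried; the petitioner fails its burden.
The analysis ends at Stage III.1; the respondent prevails on this issue.
Per-issue: Issue I → respondent; Issue II → respondent; Issue III → respondent. The petitioner must prevail on at least one issue; overall, the respondent prevails.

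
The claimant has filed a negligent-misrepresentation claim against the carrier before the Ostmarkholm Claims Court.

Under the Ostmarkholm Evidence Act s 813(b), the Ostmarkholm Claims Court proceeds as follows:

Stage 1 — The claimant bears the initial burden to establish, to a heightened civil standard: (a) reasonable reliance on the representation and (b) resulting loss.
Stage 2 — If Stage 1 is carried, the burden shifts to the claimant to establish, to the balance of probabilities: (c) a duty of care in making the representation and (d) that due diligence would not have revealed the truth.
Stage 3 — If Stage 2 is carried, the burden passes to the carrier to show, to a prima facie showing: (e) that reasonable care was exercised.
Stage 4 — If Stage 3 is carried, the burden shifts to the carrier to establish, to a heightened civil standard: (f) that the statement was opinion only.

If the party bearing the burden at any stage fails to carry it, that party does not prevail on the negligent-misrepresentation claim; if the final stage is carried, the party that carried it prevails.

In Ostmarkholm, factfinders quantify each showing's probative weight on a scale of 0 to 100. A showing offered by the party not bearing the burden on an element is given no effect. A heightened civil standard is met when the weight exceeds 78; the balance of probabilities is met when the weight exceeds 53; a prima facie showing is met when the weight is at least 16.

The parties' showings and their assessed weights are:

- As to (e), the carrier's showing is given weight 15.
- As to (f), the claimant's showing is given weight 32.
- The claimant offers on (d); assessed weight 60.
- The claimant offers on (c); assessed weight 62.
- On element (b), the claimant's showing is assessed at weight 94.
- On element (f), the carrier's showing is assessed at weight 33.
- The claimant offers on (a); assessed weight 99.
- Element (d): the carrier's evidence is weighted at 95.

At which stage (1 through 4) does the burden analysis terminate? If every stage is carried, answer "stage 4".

At Stage 1 the claimant must meet a heightened civil standard (weight exceeds 78): on (a) the weight is 99, which does exceed 78, so (a) meets the standard; on (b) the weight is 94, > 78, so (b) meets the standard.
  Stage 1 is satisfied; the claimant continues to bear the burden.
At Stage 2 the claimant must meet the balance of probabilities (weight exceeds 53): on (c) the weight is 62, which does exceed 53, so (c) meets the standard; on (d) the weight is 60 (the carrier's 95 is given no effect), which does exceed 53, so (d) meets the standard.
  Stage 2 carried; the burden shifts to the carrier.
At Stage 3 the carrier must meet a prima facie showing (weight is at least 16): on (e) the weight is 15, < 16, so (e) does not meet the standard.
  Stage 3 not carried; the carrier fails its burden.
The claimant prevails.

stage 3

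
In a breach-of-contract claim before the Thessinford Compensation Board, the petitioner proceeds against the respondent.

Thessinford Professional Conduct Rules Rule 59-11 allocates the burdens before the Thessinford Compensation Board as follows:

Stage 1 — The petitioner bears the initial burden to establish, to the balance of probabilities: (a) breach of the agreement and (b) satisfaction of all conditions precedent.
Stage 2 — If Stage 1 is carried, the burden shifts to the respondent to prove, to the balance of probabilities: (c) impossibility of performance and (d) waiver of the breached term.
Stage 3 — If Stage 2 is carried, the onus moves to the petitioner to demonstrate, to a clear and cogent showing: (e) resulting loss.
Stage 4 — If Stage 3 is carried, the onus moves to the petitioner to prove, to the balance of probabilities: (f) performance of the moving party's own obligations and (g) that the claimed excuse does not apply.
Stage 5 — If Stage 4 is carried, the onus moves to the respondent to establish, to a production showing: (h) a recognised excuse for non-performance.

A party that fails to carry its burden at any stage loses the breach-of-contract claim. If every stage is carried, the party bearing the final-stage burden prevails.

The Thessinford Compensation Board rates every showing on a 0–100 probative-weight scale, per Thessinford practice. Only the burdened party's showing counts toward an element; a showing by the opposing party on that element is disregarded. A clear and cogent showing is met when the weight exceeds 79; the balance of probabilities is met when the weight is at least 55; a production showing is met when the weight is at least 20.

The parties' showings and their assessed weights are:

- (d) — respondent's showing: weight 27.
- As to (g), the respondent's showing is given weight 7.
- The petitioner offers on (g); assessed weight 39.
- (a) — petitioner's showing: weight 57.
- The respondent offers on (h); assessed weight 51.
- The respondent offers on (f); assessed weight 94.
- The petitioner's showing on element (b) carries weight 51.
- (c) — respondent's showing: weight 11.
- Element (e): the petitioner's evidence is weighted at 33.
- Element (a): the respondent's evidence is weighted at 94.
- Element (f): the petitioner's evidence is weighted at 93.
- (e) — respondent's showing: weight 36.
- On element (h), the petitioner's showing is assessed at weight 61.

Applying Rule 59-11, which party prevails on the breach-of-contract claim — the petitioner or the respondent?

respondent

At Stage 1 the petitioner must meet the balance of probabilities (weight is at least 55): on (a) the weight is 57 (the respondent's 94 is given no effect), ≥ 55, so (a) meets the standard; on (b) the weight is 51, < 55, so (b) does not meet the standard.
  The petitioner does not carry Stage 1.
The analysis ends at Stage 1; the respondent prevails.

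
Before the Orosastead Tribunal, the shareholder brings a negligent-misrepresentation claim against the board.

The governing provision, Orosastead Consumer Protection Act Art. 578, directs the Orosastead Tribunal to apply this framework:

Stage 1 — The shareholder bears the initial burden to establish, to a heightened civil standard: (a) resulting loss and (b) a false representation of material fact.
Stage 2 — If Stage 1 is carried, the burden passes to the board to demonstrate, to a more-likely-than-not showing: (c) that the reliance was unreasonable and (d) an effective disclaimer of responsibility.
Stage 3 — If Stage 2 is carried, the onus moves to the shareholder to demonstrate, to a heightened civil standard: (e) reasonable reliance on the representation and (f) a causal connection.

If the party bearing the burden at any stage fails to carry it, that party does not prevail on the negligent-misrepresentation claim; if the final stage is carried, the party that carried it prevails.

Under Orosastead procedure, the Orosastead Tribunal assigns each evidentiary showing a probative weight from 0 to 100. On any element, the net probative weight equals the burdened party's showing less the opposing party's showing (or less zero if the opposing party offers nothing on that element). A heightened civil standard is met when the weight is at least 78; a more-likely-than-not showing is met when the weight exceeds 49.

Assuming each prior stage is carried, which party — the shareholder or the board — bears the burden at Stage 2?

Stage 2's rule assigns the burden to the board (to a more-likely-than-not showing).

board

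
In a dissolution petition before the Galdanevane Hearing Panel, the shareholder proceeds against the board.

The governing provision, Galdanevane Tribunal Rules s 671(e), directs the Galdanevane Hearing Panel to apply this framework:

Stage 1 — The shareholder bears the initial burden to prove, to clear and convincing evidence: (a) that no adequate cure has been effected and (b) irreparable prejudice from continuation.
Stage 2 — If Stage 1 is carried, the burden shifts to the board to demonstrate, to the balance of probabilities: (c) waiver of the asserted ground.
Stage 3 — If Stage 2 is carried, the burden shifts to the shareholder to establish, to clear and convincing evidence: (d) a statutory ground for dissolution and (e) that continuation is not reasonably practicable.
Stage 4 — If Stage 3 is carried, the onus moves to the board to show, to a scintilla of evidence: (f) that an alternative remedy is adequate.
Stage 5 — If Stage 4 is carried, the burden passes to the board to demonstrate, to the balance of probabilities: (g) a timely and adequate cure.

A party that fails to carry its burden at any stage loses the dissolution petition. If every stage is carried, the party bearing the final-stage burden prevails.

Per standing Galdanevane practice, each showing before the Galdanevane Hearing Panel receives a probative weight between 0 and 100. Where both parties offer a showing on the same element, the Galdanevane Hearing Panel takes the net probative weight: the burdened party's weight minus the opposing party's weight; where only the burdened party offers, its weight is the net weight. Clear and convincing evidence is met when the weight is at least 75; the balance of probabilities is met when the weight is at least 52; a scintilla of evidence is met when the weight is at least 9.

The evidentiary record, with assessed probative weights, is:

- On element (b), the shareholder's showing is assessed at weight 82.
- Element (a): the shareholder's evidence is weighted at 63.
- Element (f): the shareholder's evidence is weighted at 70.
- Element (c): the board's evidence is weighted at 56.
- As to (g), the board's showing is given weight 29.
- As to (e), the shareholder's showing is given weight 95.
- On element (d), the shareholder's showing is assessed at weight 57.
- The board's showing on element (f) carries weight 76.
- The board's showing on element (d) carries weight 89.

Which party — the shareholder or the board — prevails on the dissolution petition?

At Stage 1 the shareholder must meet clear and convincing evidence (weight is at least 75): on (a) the weight is 63, which does not reach 75, so (a) does not meet the standard; on (b) the weight is 82, ≥ 75, so (b) meets the standard.
  Stage 1 not carried; the shareholder fails its burden.
The analysis ends at Stage 1; the board prevails.

board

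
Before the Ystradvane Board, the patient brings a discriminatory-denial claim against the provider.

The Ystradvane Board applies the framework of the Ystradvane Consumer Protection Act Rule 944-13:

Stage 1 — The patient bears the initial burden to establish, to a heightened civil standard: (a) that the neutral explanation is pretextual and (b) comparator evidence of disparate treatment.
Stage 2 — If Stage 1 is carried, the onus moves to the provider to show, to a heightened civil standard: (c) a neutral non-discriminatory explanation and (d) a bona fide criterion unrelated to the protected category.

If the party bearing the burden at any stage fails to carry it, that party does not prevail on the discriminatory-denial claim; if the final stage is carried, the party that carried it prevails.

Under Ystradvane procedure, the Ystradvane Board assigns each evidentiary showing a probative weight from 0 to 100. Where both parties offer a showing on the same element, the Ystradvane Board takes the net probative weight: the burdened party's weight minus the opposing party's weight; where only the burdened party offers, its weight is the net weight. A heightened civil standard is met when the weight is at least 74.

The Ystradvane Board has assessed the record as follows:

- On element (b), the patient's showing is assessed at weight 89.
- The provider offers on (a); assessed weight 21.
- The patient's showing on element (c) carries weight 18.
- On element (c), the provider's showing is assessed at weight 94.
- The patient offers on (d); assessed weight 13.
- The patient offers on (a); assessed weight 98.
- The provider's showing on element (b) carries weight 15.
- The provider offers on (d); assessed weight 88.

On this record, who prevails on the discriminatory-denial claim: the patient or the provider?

Stage 1 — burden on patient; standard: a heightened civil standard (weight is at least 74).
    (a): 98 − 21 = 77 ≥ 74 [met]
    (b): 89 − 15 = 74 ≥ 74 [met]
  Stage 1 carried; the burden shifts to the provider.
Stage 2 — burden on provider; standard: a heightened civil standard (weight is at least 74).
    (c): 94 − 18 = 76 ≥ 74 [met]
    (d): 88 − 13 = 75 ≥ 74 [met]
  The provider carries the last stage.
Every stage carried; the provider prevails.

provider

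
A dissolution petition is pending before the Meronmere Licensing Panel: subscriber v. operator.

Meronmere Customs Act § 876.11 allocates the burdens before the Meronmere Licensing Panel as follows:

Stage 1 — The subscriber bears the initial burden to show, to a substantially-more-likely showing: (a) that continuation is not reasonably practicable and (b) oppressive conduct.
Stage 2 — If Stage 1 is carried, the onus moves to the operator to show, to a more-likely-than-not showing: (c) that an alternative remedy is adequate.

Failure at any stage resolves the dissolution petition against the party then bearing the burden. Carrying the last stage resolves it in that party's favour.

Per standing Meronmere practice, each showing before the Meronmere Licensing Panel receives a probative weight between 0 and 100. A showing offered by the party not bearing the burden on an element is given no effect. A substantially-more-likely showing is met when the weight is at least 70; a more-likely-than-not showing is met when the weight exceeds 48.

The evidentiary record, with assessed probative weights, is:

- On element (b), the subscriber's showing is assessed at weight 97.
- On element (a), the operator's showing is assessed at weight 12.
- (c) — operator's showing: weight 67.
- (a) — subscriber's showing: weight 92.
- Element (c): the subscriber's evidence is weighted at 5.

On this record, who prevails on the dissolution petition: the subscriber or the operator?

operator

Stage 1 — burden on subscriber; standard: a substantially-more-likely showing (weight is at least 70).
    (a): 92 (operator's 12 disregarded) ≥ 70 [met]
    (b): 97 ≥ 70 [met]
  Stage 1 carried; the burden shifts to the operator.
Stage 2 — burden on operator; standard: a more-likely-than-not showing (weight exceeds 48).
    (c): 67 (subscriber's 5 disregarded) > 48 [met]
  All elements met at the final stage.
With every stage satisfied, the operator prevails.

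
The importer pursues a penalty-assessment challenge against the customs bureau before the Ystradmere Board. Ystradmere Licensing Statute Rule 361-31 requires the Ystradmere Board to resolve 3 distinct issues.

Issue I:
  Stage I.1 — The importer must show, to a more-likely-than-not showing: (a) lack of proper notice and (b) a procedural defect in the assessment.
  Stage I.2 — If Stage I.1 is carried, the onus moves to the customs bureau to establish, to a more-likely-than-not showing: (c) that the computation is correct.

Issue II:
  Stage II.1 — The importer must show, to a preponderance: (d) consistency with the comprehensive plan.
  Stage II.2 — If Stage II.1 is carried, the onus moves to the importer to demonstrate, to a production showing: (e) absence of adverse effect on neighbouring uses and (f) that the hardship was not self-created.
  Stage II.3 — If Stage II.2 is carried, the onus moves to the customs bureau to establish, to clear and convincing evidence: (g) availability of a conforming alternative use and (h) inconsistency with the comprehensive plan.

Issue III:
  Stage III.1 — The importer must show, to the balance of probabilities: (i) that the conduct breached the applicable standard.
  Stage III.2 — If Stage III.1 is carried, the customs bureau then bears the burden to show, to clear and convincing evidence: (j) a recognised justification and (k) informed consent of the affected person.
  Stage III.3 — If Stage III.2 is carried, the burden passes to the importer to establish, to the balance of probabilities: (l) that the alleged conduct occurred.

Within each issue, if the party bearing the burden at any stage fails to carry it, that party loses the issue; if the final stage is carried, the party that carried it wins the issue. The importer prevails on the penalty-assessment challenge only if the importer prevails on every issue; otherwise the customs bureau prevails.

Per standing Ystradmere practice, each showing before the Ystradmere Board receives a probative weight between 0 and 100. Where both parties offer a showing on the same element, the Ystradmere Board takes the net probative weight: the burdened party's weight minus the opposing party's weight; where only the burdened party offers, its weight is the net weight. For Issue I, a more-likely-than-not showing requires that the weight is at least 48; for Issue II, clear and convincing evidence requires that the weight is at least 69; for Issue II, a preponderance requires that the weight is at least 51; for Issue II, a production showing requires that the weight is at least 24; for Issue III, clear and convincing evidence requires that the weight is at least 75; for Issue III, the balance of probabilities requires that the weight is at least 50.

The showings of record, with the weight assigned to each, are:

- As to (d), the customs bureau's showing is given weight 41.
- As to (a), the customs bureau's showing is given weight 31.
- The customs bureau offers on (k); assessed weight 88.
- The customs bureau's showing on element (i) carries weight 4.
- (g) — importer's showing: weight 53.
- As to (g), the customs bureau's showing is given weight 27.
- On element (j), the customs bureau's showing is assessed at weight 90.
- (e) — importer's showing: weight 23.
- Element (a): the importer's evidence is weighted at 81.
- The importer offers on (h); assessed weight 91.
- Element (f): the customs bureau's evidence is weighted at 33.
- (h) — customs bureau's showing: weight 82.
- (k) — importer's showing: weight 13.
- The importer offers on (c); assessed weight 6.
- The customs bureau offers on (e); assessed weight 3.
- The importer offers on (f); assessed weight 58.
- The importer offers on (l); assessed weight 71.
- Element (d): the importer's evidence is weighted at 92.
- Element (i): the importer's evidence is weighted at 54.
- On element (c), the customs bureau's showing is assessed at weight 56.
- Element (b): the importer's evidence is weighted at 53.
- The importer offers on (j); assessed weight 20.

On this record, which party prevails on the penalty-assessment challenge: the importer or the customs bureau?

— Issue I —
At Stage I.1 the importer must meet a more-likely-than-not showing (weight is at least 48): on (a) the weight is 81 less the opposing 31 gives net 50, which does reach 48, so (a) meets the standard; on (b) the weight is 53, ≥ 48, so (b) meets the standard.
  Stage I.1 carried; the burden shifts to the customs bureau.
At Stage I.2 the customs bureau must meet a more-likely-than-not showing (weight is at least 48): on (c) the weight is 56 less the opposing 6 gives net 50, which does reach 48, so (c) meets the standard.
  The customs bureau carries the last stage.
With every stage satisfied, the customs bureau prevails on this issue.
— Issue II —
Stage II.1 (importer, a preponderance, weight is at least 51): (d) net 92−41=51 ≥ 51 — meets.
  Stage II.1 is satisfied; the importer continues to bear the burden.
Stage II.2 (importer, a production showing, weight is at least 24): (e) net 23−3=20 < 24 — fails; (f) net 58−33=25 ≥ 24 — meets.
  Stage II.2 not carried; the importer fails its burden.
The analysis ends at Stage II.2; the customs bureau prevails on this issue.
— Issue III —
Stage III.1 — burden on importer; standard: the balance of probabilities (weight is at least 50).
    (i): 54 − 4 = 50 ≥ 50 [met]
  All elements met. The burden passes to the customs bureau.
Stage III.2 — burden on customs bureau; standard: clear and convincing evidence (weight is at least 75).
    (j): 90 − 20 = 70 < 75 [not met]
    (k): 88 − 13 = 75 ≥ 75 [met]
  The customs bureau does not carry Stage III.2.
The analysis ends at Stage III.2; the importer prevails on this issue.
Per-issue: Issue I → customs bureau; Issue II → customs bureau; Issue III → importer. The importer must prevail on every issue; overall, the customs bureau prevails.

customs bureau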